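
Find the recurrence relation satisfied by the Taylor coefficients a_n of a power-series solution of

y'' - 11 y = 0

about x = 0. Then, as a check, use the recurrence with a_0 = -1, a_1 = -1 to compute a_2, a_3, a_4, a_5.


Substitute y = sum_n a_n x^n into y'' + (const) y = 0.
y''(x) = sum_{n>=0} (n+2)(n+1) a_{n+2} x^n.
The ODE becomes sum_n [(n+2)(n+1) a_{n+2} - 11 a_n] x^n = 0.
Setting each coefficient to zero gives the recurrence:
  (n+2)(n+1) a_{n+2} - 11 a_n = 0,
  a_{n+2} = 11 / ((n+1)(n+2)) a_n.

Check with a_0 = -1, a_1 = -1 (apply the recurrence for n = 0, 1, 2, 3): a_0 = -1, a_1 = -1, a_2 = -11/2, a_3 = -11/6, a_4 = -121/24, a_5 = -121/120.

a_{n+2} = 11/((n+1)(n+2)) * a_n; check: a_0 = -1, a_1 = -1, a_2 = -11/2, a_3 = -11/6, a_4 = -121/24, a_5 = -121/120


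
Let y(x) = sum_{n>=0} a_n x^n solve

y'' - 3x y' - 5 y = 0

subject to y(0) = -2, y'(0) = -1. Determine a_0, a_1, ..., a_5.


Ansatz: y(x) = sum_{n>=0} a_n x^n, so y'(x) = sum_{n>=1} n a_n x^(n-1) and y''(x) = sum_{n>=2} n(n-1) a_n x^(n-2).
Substitute into P(x) y'' + Q(x) y' + R(x) y = 0 with P(x) = 1, Q(x) = -3x, R(x) = -5, and match powers of x.
Initial conditions: a_0 = -2, a_1 = -1.
Setting the coefficient of each power of x to zero and solving order by order (substituting the coefficients already found):
  x^0: 2 a_2 - 5 a_0 = 0  ->  2 a_2 = 5 a_0 = -10  ->  a_2 = -5
  x^1: 6 a_3 - 8 a_1 = 0  ->  6 a_3 = 8 a_1 = -8  ->  a_3 = -4/3
  x^2: 12 a_4 - 11 a_2 = 0  ->  12 a_4 = 11 a_2 = -55  ->  a_4 = -55/12
  x^3: 20 a_5 - 14 a_3 = 0  ->  20 a_5 = 14 a_3 = -56/3  ->  a_5 = -14/15
Truncated series: y(x) = -2 - x - 5 x^2 - (4/3) x^3 - (55/12) x^4 - (14/15) x^5 + O(x^6).

a_0 = -2; a_1 = -1; a_2 = -5; a_3 = -4/3; a_4 = -55/12; a_5 = -14/15


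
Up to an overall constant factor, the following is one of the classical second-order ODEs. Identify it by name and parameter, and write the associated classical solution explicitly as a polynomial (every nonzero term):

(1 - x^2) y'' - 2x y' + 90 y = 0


The equation is already in a standard form:  (1 - x^2) y'' - 2x y' + 90 y = 0.
This matches the Legendre equation (1 - x^2) y'' - 2x y' + n(n+1) y = 0 (note the -2x y' term) with n(n+1) = 90, so n = 9; the polynomial solution is P_9(x).
With y = sum_k a_k x^k, matching x^k gives (k+2)(k+1) a_{k+2} = [k(k+1) - n(n+1)] a_k = (k - 9)(k + 10) a_k. The right side vanishes at k = 9, so the series with the parity of 9 terminates at degree 9.
Standard normalization (P_n(1) = 1): leading coefficient (2n)!/(2^n (n!)^2) = 6402373705728000/(512*131681894400) = 12155/128, so a_9 = 12155/128. Work downward with a_k = (k+1)(k+2) a_{k+2} / ((k - 9)(k + 10)):
  a_7 = (8)(9)(12155/128) / ((7 - 9)(7 + 10)) = (109395/16)/(-34) = -6435/32
  a_5 = (6)(7)(-6435/32) / ((5 - 9)(5 + 10)) = (-135135/16)/(-60) = 9009/64
  a_3 = (4)(5)(9009/64) / ((3 - 9)(3 + 10)) = (45045/16)/(-78) = -1155/32
  a_1 = (2)(3)(-1155/32) / ((1 - 9)(1 + 10)) = (-3465/16)/(-88) = 315/128
Hence P_9(x) = 12155 x^9/128 - 6435 x^7/32 + 9009 x^5/64 - 1155 x^3/32 + 315 x/128.

P_9(x); series = 12155 x^9/128 - 6435 x^7/32 + 9009 x^5/64 - 1155 x^3/32 + 315 x/128


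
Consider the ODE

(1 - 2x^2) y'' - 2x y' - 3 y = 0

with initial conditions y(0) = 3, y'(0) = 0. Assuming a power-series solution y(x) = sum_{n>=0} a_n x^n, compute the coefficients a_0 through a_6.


Ansatz: y(x) = sum_{n>=0} a_n x^n, so y'(x) = sum_{n>=1} n a_n x^(n-1) and y''(x) = sum_{n>=2} n(n-1) a_n x^(n-2).
Substitute into P(x) y'' + Q(x) y' + R(x) y = 0 with P(x) = 1 - 2x^2, Q(x) = -2x, R(x) = -3, and match powers of x.
Initial conditions: a_0 = 3, a_1 = 0.
Setting the coefficient of each power of x to zero and solving order by order (substituting the coefficients already found):
  x^0: 2 a_2 - 3 a_0 = 0  ->  2 a_2 = 3 a_0 = 9  ->  a_2 = 9/2
  x^1: 6 a_3 - 5 a_1 = 0  ->  6 a_3 = 5 a_1 = 0  ->  a_3 = 0
  x^2: 12 a_4 - 11 a_2 = 0  ->  12 a_4 = 11 a_2 = 99/2  ->  a_4 = 33/8
  x^3: 20 a_5 - 21 a_3 = 0  ->  20 a_5 = 21 a_3 = 0  ->  a_5 = 0
  x^4: 30 a_6 - 35 a_4 = 0  ->  30 a_6 = 35 a_4 = 1155/8  ->  a_6 = 77/16
Truncated series: y(x) = 3 + (9/2) x^2 + (33/8) x^4 + (77/16) x^6 + O(x^7).

a_0 = 3; a_1 = 0; a_2 = 9/2; a_3 = 0; a_4 = 33/8; a_5 = 0; a_6 = 77/16


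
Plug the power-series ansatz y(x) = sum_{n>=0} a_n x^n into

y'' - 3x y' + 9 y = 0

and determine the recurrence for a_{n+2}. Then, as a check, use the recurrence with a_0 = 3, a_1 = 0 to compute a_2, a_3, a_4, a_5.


Substitute y = sum_n a_n x^n.
y''(x) has coefficient (n+2)(n+1) a_{n+2} at x^n;
-3 x y'(x) has coefficient -3 n a_n at x^n (shift);
9 y(x) has coefficient 9 a_n at x^n.
Matching x^n: (n+2)(n+1) a_{n+2} + (-3n + 9) a_n = 0.
Thus a_{n+2} = (3n - 9) / ((n+1)(n+2)) * a_n.

Check with a_0 = 3, a_1 = 0 (apply the recurrence for n = 0, 1, 2, 3): a_0 = 3, a_1 = 0, a_2 = -27/2, a_3 = 0, a_4 = 27/8, a_5 = 0.

a_(n+2) = (3n - 9) / ((n+1)(n+2)) * a_n; check: a_0 = 3, a_1 = 0, a_2 = -27/2, a_3 = 0, a_4 = 27/8, a_5 = 0


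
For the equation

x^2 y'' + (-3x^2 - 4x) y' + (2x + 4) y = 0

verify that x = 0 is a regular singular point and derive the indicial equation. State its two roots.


Divide by x^2 to reach normal form y'' + P_1(x) y' + P_2(x) y = 0 with P_1(x) = -3 - 4/x and P_2(x) = 2/x + 4/x^2.
x = 0 is a singular point because the y'-coefficient -3 - 4/x has a pole at x = 0 and the y-coefficient 2/x + 4/x^2 has a pole at x = 0.
It is a regular singular point because x P_1(x) = p(x) = -3x - 4 and x^2 P_2(x) = q(x) = 2x + 4 are polynomials, hence analytic at x = 0.
p(0) = -4,  q(0) = 4.
Indicial equation: r(r-1) + p(0) r + q(0) = 0, i.e. r^2 + (p(0) - 1) r + q(0) = 0, i.e. r^2 - 5 r + 4 = 0.
Discriminant: (-5)^2 - 4(4) = 9, so r = (5 ± 3)/2.
Solving: r_1 = 4, r_2 = 1.

indicial: r^2 - 5 r + 4 = 0; roots r_1 = 4, r_2 = 1


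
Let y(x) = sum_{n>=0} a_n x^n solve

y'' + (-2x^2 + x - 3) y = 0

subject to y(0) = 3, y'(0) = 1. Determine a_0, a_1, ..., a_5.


Ansatz: y(x) = sum_{n>=0} a_n x^n, so y'(x) = sum_{n>=1} n a_n x^(n-1) and y''(x) = sum_{n>=2} n(n-1) a_n x^(n-2).
Substitute into P(x) y'' + Q(x) y' + R(x) y = 0 with P(x) = 1, Q(x) = 0, R(x) = -2x^2 + x - 3, and match powers of x.
Initial conditions: a_0 = 3, a_1 = 1.
Setting the coefficient of each power of x to zero and solving order by order (substituting the coefficients already found):
  x^0: 2 a_2 - 3 a_0 = 0  ->  2 a_2 = 3 a_0 = 9  ->  a_2 = 9/2
  x^1: 6 a_3 - 3 a_1 + a_0 = 0  ->  6 a_3 = 3 a_1 - a_0 = 0  ->  a_3 = 0
  x^2: 12 a_4 - 3 a_2 + a_1 - 2 a_0 = 0  ->  12 a_4 = 3 a_2 - a_1 + 2 a_0 = 37/2  ->  a_4 = 37/24
  x^3: 20 a_5 - 3 a_3 + a_2 - 2 a_1 = 0  ->  20 a_5 = 3 a_3 - a_2 + 2 a_1 = -5/2  ->  a_5 = -1/8
Truncated series: y(x) = 3 + x + (9/2) x^2 + (37/24) x^4 - (1/8) x^5 + O(x^6).

a_0 = 3; a_1 = 1; a_2 = 9/2; a_3 = 0; a_4 = 37/24; a_5 = -1/8


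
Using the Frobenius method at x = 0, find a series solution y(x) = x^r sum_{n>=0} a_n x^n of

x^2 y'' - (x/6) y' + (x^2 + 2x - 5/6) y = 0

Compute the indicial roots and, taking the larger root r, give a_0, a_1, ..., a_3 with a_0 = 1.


Write in Frobenius form y'' + (p(x)/x) y' + (q(x)/x^2) y = 0:
  p(x) = -1/6,  q(x) = x^2 + 2x - 5/6.
Indicial equation: r(r-1) + (-1/6) r + (-5/6) = 0 -> roots r_1 = 5/3, r_2 = -1/2.
Take r = r_1 = 5/3. Let y(x) = x^r sum_{n>=0} a_n x^n with a_0 = 1.
Substitute y = x^r sum a_n x^n and match x^{r+n}. The recurrence is
  D(n) a_n + 2 a_{n-1} + 1 a_{n-2} = 0,  where D(n) = (r+n)(r+n-1) + (-1/6)(r+n) + (-5/6).
  a_n = [-2 a_{n-1} - 1 a_{n-2}] / D(n).
Since the indicial polynomial factors as (r - r_1)(r - r_2), D(n) = (r_1 + n - r_1)(r_1 + n - r_2) = n(n + 13/6).
Evaluating step by step (a_0 = 1):
  n = 1: D(1) = 1(1 + 13/6) = 19/6; numerator = -2(1) = -2; a_1 = (-2)/(19/6) = -12/19
  n = 2: D(2) = 2(2 + 13/6) = 25/3; numerator = -2(-12/19) - 1(1) = 5/19; a_2 = (5/19)/(25/3) = 3/95
  n = 3: D(3) = 3(3 + 13/6) = 31/2; numerator = -2(3/95) - 1(-12/19) = 54/95; a_3 = (54/95)/(31/2) = 108/2945

r = 5/3; a_0 = 1; a_1 = -12/19; a_2 = 3/95; a_3 = 108/2945


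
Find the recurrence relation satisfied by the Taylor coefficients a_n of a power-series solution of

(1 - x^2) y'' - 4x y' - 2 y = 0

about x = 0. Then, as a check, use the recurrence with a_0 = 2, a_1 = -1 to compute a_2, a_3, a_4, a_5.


Substitute y = sum_n a_n x^n.
(1 - 1 x^2) y'' contributes (n+2)(n+1) a_{n+2} - n(n-1) a_n at x^n.
-4 x y'(x) contributes -4 n a_n at x^n.
-2 y(x) contributes -2 a_n at x^n.
Matching x^n: (n+2)(n+1) a_{n+2} + (-n(n-1) - 4 n - 2) a_n = 0.
Thus a_{n+2} = (n(n-1) + 4 n + 2) / ((n+1)(n+2)) * a_n.

Check with a_0 = 2, a_1 = -1 (apply the recurrence for n = 0, 1, 2, 3): a_0 = 2, a_1 = -1, a_2 = 2, a_3 = -1, a_4 = 2, a_5 = -1.

a_(n+2) = (n(n-1) + 4 n + 2) / ((n+1)(n+2)) * a_n; check: a_0 = 2, a_1 = -1, a_2 = 2, a_3 = -1, a_4 = 2, a_5 = -1


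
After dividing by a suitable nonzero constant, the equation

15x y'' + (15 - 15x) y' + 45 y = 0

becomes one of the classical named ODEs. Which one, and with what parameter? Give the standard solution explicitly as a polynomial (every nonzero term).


All three coefficients share the factor 15; dividing through by 15 gives  x y'' + (1 - x) y' + 3 y = 0.
This matches the Laguerre equation x y'' + (1 - x) y' + n y = 0 with n = 3; the polynomial solution is L_3(x).
With y = sum_k a_k x^k, matching x^k gives (k+1)k a_{k+1} + (k+1) a_{k+1} - k a_k + n a_k = 0, i.e. (k+1)^2 a_{k+1} = (k - n) a_k = (k - 3) a_k. The right side vanishes at k = 3, so the series terminates at degree 3.
Standard normalization L_n(0) = 1 gives a_0 = 1. Work upward with a_{k+1} = (k - 3) a_k / (k+1)^2:
  a_1 = (0 - 3)(1) / 1^2 = -3/1 = -3
  a_2 = (1 - 3)(-3) / 2^2 = 6/4 = 3/2
  a_3 = (2 - 3)(3/2) / 3^2 = (-3/2)/9 = -1/6
Hence L_3(x) = -x^3/6 + 3 x^2/2 - 3 x + 1.

L_3(x); series = -x^3/6 + 3 x^2/2 - 3 x + 1


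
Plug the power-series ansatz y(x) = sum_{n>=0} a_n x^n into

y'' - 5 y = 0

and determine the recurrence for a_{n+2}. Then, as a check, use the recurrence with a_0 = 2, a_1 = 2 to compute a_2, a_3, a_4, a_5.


Substitute y = sum_n a_n x^n into y'' + (const) y = 0.
y''(x) = sum_{n>=0} (n+2)(n+1) a_{n+2} x^n.
The ODE becomes sum_n [(n+2)(n+1) a_{n+2} - 5 a_n] x^n = 0.
Setting each coefficient to zero gives the recurrence:
  (n+2)(n+1) a_{n+2} - 5 a_n = 0,
  a_{n+2} = 5 / ((n+1)(n+2)) a_n.

Check with a_0 = 2, a_1 = 2 (apply the recurrence for n = 0, 1, 2, 3): a_0 = 2, a_1 = 2, a_2 = 5, a_3 = 5/3, a_4 = 25/12, a_5 = 5/12.

a_{n+2} = 5/((n+1)(n+2)) * a_n; check: a_0 = 2, a_1 = 2, a_2 = 5, a_3 = 5/3, a_4 = 25/12, a_5 = 5/12


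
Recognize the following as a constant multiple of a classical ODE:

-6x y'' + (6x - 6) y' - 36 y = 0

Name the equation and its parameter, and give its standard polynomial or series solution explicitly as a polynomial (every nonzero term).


All three coefficients share the factor -6; dividing through by -6 gives  x y'' + (1 - x) y' + 6 y = 0.
This matches the Laguerre equation x y'' + (1 - x) y' + n y = 0 with n = 6; the polynomial solution is L_6(x).
With y = sum_k a_k x^k, matching x^k gives (k+1)k a_{k+1} + (k+1) a_{k+1} - k a_k + n a_k = 0, i.e. (k+1)^2 a_{k+1} = (k - n) a_k = (k - 6) a_k. The right side vanishes at k = 6, so the series terminates at degree 6.
Standard normalization L_n(0) = 1 gives a_0 = 1. Work upward with a_{k+1} = (k - 6) a_k / (k+1)^2:
  a_1 = (0 - 6)(1) / 1^2 = -6/1 = -6
  a_2 = (1 - 6)(-6) / 2^2 = 30/4 = 15/2
  a_3 = (2 - 6)(15/2) / 3^2 = -30/9 = -10/3
  a_4 = (3 - 6)(-10/3) / 4^2 = 10/16 = 5/8
  a_5 = (4 - 6)(5/8) / 5^2 = (-5/4)/25 = -1/20
  a_6 = (5 - 6)(-1/20) / 6^2 = (1/20)/36 = 1/720
Hence L_6(x) = x^6/720 - x^5/20 + 5 x^4/8 - 10 x^3/3 + 15 x^2/2 - 6 x + 1.

L_6(x); series = x^6/720 - x^5/20 + 5 x^4/8 - 10 x^3/3 + 15 x^2/2 - 6 x + 1


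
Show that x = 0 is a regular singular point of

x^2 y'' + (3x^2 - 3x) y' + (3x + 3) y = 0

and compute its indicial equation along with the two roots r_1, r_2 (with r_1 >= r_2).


Divide by x^2 to reach normal form y'' + P_1(x) y' + P_2(x) y = 0 with P_1(x) = 3 - 3/x and P_2(x) = 3/x + 3/x^2.
x = 0 is a singular point because the y'-coefficient 3 - 3/x has a pole at x = 0 and the y-coefficient 3/x + 3/x^2 has a pole at x = 0.
It is a regular singular point because x P_1(x) = p(x) = 3x - 3 and x^2 P_2(x) = q(x) = 3x + 3 are polynomials, hence analytic at x = 0.
p(0) = -3,  q(0) = 3.
Indicial equation: r(r-1) + p(0) r + q(0) = 0, i.e. r^2 + (p(0) - 1) r + q(0) = 0, i.e. r^2 - 4 r + 3 = 0.
Discriminant: (-4)^2 - 4(3) = 4, so r = (4 ± 2)/2.
Solving: r_1 = 3, r_2 = 1.

indicial: r^2 - 4 r + 3 = 0; roots r_1 = 3, r_2 = 1


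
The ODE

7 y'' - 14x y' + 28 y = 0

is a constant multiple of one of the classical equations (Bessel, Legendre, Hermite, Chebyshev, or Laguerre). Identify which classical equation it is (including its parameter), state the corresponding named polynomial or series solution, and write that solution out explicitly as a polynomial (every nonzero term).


All three coefficients share the factor 7; dividing through by 7 gives  y'' - 2x y' + 4 y = 0.
This matches the Hermite equation y'' - 2x y' + 2n y = 0 with 2n = 4, so n = 2; the polynomial solution is H_2(x).
With y = sum_k a_k x^k, matching x^k gives (k+2)(k+1) a_{k+2} = 2(k - n) a_k = 2(k - 2) a_k. The right side vanishes at k = 2, so the series with the parity of 2 terminates at degree 2.
Standard normalization: leading coefficient of H_n is 2^n, so a_2 = 2^2 = 4. Work downward with a_k = (k+1)(k+2) a_{k+2} / (2(k - n)):
  a_0 = (1)(2)(4) / (2(0 - 2)) = 8/(-4) = -2
Hence H_2(x) = 4 x^2 - 2.

H_2(x); series = 4 x^2 - 2


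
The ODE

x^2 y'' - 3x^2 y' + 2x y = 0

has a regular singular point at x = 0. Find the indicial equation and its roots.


Divide by x^2 to reach normal form y'' + P_1(x) y' + P_2(x) y = 0 with P_1(x) = -3 and P_2(x) = 2/x.
x = 0 is a singular point because the y-coefficient 2/x has a pole at x = 0.
It is a regular singular point because x P_1(x) = p(x) = -3x and x^2 P_2(x) = q(x) = 2x are polynomials, hence analytic at x = 0.
p(0) = 0,  q(0) = 0.
Indicial equation: r(r-1) + p(0) r + q(0) = 0, i.e. r^2 + (p(0) - 1) r + q(0) = 0, i.e. r^2 - 1 r = 0.
Discriminant: (-1)^2 - 4(0) = 1, so r = (1 ± 1)/2.
Solving: r_1 = 1, r_2 = 0.

indicial: r^2 - 1 r = 0; roots r_1 = 1, r_2 = 0


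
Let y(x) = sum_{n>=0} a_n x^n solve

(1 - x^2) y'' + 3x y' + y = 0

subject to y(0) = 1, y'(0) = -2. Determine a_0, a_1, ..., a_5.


Ansatz: y(x) = sum_{n>=0} a_n x^n, so y'(x) = sum_{n>=1} n a_n x^(n-1) and y''(x) = sum_{n>=2} n(n-1) a_n x^(n-2).
Substitute into P(x) y'' + Q(x) y' + R(x) y = 0 with P(x) = 1 - x^2, Q(x) = 3x, R(x) = 1, and match powers of x.
Initial conditions: a_0 = 1, a_1 = -2.
Setting the coefficient of each power of x to zero and solving order by order (substituting the coefficients already found):
  x^0: 2 a_2 + a_0 = 0  ->  2 a_2 = -a_0 = -1  ->  a_2 = -1/2
  x^1: 6 a_3 + 4 a_1 = 0  ->  6 a_3 = -4 a_1 = 8  ->  a_3 = 4/3
  x^2: 12 a_4 + 5 a_2 = 0  ->  12 a_4 = -5 a_2 = 5/2  ->  a_4 = 5/24
  x^3: 20 a_5 + 4 a_3 = 0  ->  20 a_5 = -4 a_3 = -16/3  ->  a_5 = -4/15
Truncated series: y(x) = 1 - 2 x - (1/2) x^2 + (4/3) x^3 + (5/24) x^4 - (4/15) x^5 + O(x^6).

a_0 = 1; a_1 = -2; a_2 = -1/2; a_3 = 4/3; a_4 = 5/24; a_5 = -4/15


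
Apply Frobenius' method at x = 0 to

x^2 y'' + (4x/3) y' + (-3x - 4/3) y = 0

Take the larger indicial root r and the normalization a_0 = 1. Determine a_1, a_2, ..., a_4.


Write in Frobenius form y'' + (p(x)/x) y' + (q(x)/x^2) y = 0:
  p(x) = 4/3,  q(x) = -3x - 4/3.
Indicial equation: r(r-1) + (4/3) r + (-4/3) = 0 -> roots r_1 = 1, r_2 = -4/3.
Take r = r_1 = 1. Let y(x) = x^r sum_{n>=0} a_n x^n with a_0 = 1.
Substitute y = x^r sum a_n x^n and match x^{r+n}. The recurrence is
  D(n) a_n - 3 a_{n-1} = 0,  where D(n) = (r+n)(r+n-1) + (4/3)(r+n) + (-4/3).
  a_n = 3 / D(n) * a_{n-1}.
Since the indicial polynomial factors as (r - r_1)(r - r_2), D(n) = (r_1 + n - r_1)(r_1 + n - r_2) = n(n + 7/3).
Evaluating step by step (a_0 = 1):
  n = 1: D(1) = 1(1 + 7/3) = 10/3; numerator = 3(1) = 3; a_1 = (3)/(10/3) = 9/10
  n = 2: D(2) = 2(2 + 7/3) = 26/3; numerator = 3(9/10) = 27/10; a_2 = (27/10)/(26/3) = 81/260
  n = 3: D(3) = 3(3 + 7/3) = 16; numerator = 3(81/260) = 243/260; a_3 = (243/260)/(16) = 243/4160
  n = 4: D(4) = 4(4 + 7/3) = 76/3; numerator = 3(243/4160) = 729/4160; a_4 = (729/4160)/(76/3) = 2187/316160

r = 1; a_0 = 1; a_1 = 9/10; a_2 = 81/260; a_3 = 243/4160; a_4 = 2187/316160


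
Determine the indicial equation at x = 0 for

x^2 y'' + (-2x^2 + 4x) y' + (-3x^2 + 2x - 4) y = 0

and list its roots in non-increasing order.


Divide by x^2 to reach normal form y'' + P_1(x) y' + P_2(x) y = 0 with P_1(x) = -2 + 4/x and P_2(x) = -3 + 2/x - 4/x^2.
x = 0 is a singular point because the y'-coefficient -2 + 4/x has a pole at x = 0 and the y-coefficient -3 + 2/x - 4/x^2 has a pole at x = 0.
It is a regular singular point because x P_1(x) = p(x) = 4 - 2x and x^2 P_2(x) = q(x) = -3x^2 + 2x - 4 are polynomials, hence analytic at x = 0.
p(0) = 4,  q(0) = -4.
Indicial equation: r(r-1) + p(0) r + q(0) = 0, i.e. r^2 + (p(0) - 1) r + q(0) = 0, i.e. r^2 + 3 r - 4 = 0.
Discriminant: (3)^2 - 4(-4) = 25, so r = (-3 ± 5)/2.
Solving: r_1 = 1, r_2 = -4.

indicial: r^2 + 3 r - 4 = 0; roots r_1 = 1, r_2 = -4


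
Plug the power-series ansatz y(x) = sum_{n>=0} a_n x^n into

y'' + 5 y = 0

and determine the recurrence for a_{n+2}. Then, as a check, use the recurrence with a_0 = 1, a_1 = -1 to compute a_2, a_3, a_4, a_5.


Substitute y = sum_n a_n x^n into y'' + (const) y = 0.
y''(x) = sum_{n>=0} (n+2)(n+1) a_{n+2} x^n.
The ODE becomes sum_n [(n+2)(n+1) a_{n+2} + 5 a_n] x^n = 0.
Setting each coefficient to zero gives the recurrence:
  (n+2)(n+1) a_{n+2} + 5 a_n = 0,
  a_{n+2} = -5 / ((n+1)(n+2)) a_n.

Check with a_0 = 1, a_1 = -1 (apply the recurrence for n = 0, 1, 2, 3): a_0 = 1, a_1 = -1, a_2 = -5/2, a_3 = 5/6, a_4 = 25/24, a_5 = -5/24.

a_{n+2} = -5/((n+1)(n+2)) * a_n; check: a_0 = 1, a_1 = -1, a_2 = -5/2, a_3 = 5/6, a_4 = 25/24, a_5 = -5/24


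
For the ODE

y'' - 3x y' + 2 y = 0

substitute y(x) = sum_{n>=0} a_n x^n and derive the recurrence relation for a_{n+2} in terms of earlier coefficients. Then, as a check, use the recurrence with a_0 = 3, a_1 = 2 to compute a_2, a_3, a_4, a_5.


Substitute y = sum_n a_n x^n.
y''(x) has coefficient (n+2)(n+1) a_{n+2} at x^n;
-3 x y'(x) has coefficient -3 n a_n at x^n (shift);
2 y(x) has coefficient 2 a_n at x^n.
Matching x^n: (n+2)(n+1) a_{n+2} + (-3n + 2) a_n = 0.
Thus a_{n+2} = (3n - 2) / ((n+1)(n+2)) * a_n.

Check with a_0 = 3, a_1 = 2 (apply the recurrence for n = 0, 1, 2, 3): a_0 = 3, a_1 = 2, a_2 = -3, a_3 = 1/3, a_4 = -1, a_5 = 7/60.

a_(n+2) = (3n - 2) / ((n+1)(n+2)) * a_n; check: a_0 = 3, a_1 = 2, a_2 = -3, a_3 = 1/3, a_4 = -1, a_5 = 7/60


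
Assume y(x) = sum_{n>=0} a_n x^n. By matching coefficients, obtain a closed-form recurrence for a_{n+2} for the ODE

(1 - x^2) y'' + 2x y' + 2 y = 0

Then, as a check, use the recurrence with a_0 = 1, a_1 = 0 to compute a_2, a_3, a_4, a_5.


Substitute y = sum_n a_n x^n.
(1 - 1 x^2) y'' contributes (n+2)(n+1) a_{n+2} - n(n-1) a_n at x^n.
2 x y'(x) contributes 2 n a_n at x^n.
2 y(x) contributes 2 a_n at x^n.
Matching x^n: (n+2)(n+1) a_{n+2} + (-n(n-1) + 2 n + 2) a_n = 0.
Thus a_{n+2} = (n(n-1) - 2 n - 2) / ((n+1)(n+2)) * a_n.

Check with a_0 = 1, a_1 = 0 (apply the recurrence for n = 0, 1, 2, 3): a_0 = 1, a_1 = 0, a_2 = -1, a_3 = 0, a_4 = 1/3, a_5 = 0.

a_(n+2) = (n(n-1) - 2 n - 2) / ((n+1)(n+2)) * a_n; check: a_0 = 1, a_1 = 0, a_2 = -1, a_3 = 0, a_4 = 1/3, a_5 = 0


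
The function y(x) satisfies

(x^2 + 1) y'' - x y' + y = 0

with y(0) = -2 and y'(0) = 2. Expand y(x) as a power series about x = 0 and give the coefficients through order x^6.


Ansatz: y(x) = sum_{n>=0} a_n x^n, so y'(x) = sum_{n>=1} n a_n x^(n-1) and y''(x) = sum_{n>=2} n(n-1) a_n x^(n-2).
Substitute into P(x) y'' + Q(x) y' + R(x) y = 0 with P(x) = x^2 + 1, Q(x) = -x, R(x) = 1, and match powers of x.
Initial conditions: a_0 = -2, a_1 = 2.
Setting the coefficient of each power of x to zero and solving order by order (substituting the coefficients already found):
  x^0: 2 a_2 + a_0 = 0  ->  2 a_2 = -a_0 = 2  ->  a_2 = 1
  x^1: 6 a_3 = 0  ->  a_3 = 0
  x^2: 12 a_4 + a_2 = 0  ->  12 a_4 = -a_2 = -1  ->  a_4 = -1/12
  x^3: 20 a_5 + 4 a_3 = 0  ->  20 a_5 = -4 a_3 = 0  ->  a_5 = 0
  x^4: 30 a_6 + 9 a_4 = 0  ->  30 a_6 = -9 a_4 = 3/4  ->  a_6 = 1/40
Truncated series: y(x) = -2 + 2 x + x^2 - (1/12) x^4 + (1/40) x^6 + O(x^7).

a_0 = -2; a_1 = 2; a_2 = 1; a_3 = 0; a_4 = -1/12; a_5 = 0; a_6 = 1/40


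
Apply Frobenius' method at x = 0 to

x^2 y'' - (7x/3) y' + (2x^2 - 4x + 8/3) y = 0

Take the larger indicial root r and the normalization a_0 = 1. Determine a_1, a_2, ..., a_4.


Write in Frobenius form y'' + (p(x)/x) y' + (q(x)/x^2) y = 0:
  p(x) = -7/3,  q(x) = 2x^2 - 4x + 8/3.
Indicial equation: r(r-1) + (-7/3) r + (8/3) = 0 -> roots r_1 = 2, r_2 = 4/3.
Take r = r_1 = 2. Let y(x) = x^r sum_{n>=0} a_n x^n with a_0 = 1.
Substitute y = x^r sum a_n x^n and match x^{r+n}. The recurrence is
  D(n) a_n - 4 a_{n-1} + 2 a_{n-2} = 0,  where D(n) = (r+n)(r+n-1) + (-7/3)(r+n) + (8/3).
  a_n = [4 a_{n-1} - 2 a_{n-2}] / D(n).
Since the indicial polynomial factors as (r - r_1)(r - r_2), D(n) = (r_1 + n - r_1)(r_1 + n - r_2) = n(n + 2/3).
Evaluating step by step (a_0 = 1):
  n = 1: D(1) = 1(1 + 2/3) = 5/3; numerator = 4(1) = 4; a_1 = (4)/(5/3) = 12/5
  n = 2: D(2) = 2(2 + 2/3) = 16/3; numerator = 4(12/5) - 2(1) = 38/5; a_2 = (38/5)/(16/3) = 57/40
  n = 3: D(3) = 3(3 + 2/3) = 11; numerator = 4(57/40) - 2(12/5) = 9/10; a_3 = (9/10)/(11) = 9/110
  n = 4: D(4) = 4(4 + 2/3) = 56/3; numerator = 4(9/110) - 2(57/40) = -111/44; a_4 = (-111/44)/(56/3) = -333/2464

r = 2; a_0 = 1; a_1 = 12/5; a_2 = 57/40; a_3 = 9/110; a_4 = -333/2464


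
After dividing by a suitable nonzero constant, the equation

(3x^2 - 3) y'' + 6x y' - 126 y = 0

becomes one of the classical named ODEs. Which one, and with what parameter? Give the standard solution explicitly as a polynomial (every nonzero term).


All three coefficients share the factor -3; dividing through by -3 gives  (1 - x^2) y'' - 2x y' + 42 y = 0.
This matches the Legendre equation (1 - x^2) y'' - 2x y' + n(n+1) y = 0 (note the -2x y' term) with n(n+1) = 42, so n = 6; the polynomial solution is P_6(x).
With y = sum_k a_k x^k, matching x^k gives (k+2)(k+1) a_{k+2} = [k(k+1) - n(n+1)] a_k = (k - 6)(k + 7) a_k. The right side vanishes at k = 6, so the series with the parity of 6 terminates at degree 6.
Standard normalization (P_n(1) = 1): leading coefficient (2n)!/(2^n (n!)^2) = 479001600/(64*518400) = 231/16, so a_6 = 231/16. Work downward with a_k = (k+1)(k+2) a_{k+2} / ((k - 6)(k + 7)):
  a_4 = (5)(6)(231/16) / ((4 - 6)(4 + 7)) = (3465/8)/(-22) = -315/16
  a_2 = (3)(4)(-315/16) / ((2 - 6)(2 + 7)) = (-945/4)/(-36) = 105/16
  a_0 = (1)(2)(105/16) / ((0 - 6)(0 + 7)) = (105/8)/(-42) = -5/16
Hence P_6(x) = 231 x^6/16 - 315 x^4/16 + 105 x^2/16 - 5/16.

P_6(x); series = 231 x^6/16 - 315 x^4/16 + 105 x^2/16 - 5/16


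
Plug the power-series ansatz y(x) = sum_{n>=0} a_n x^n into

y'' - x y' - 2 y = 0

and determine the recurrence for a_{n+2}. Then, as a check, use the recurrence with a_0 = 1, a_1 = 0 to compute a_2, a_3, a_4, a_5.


Substitute y = sum_n a_n x^n.
y''(x) has coefficient (n+2)(n+1) a_{n+2} at x^n;
-x y'(x) has coefficient -n a_n at x^n (shift);
-2 y(x) has coefficient -2 a_n at x^n.
Matching x^n: (n+2)(n+1) a_{n+2} + (-n - 2) a_n = 0.
Thus a_{n+2} = (n + 2) / ((n+1)(n+2)) * a_n.

Check with a_0 = 1, a_1 = 0 (apply the recurrence for n = 0, 1, 2, 3): a_0 = 1, a_1 = 0, a_2 = 1, a_3 = 0, a_4 = 1/3, a_5 = 0.

a_(n+2) = (n + 2) / ((n+1)(n+2)) * a_n; check: a_0 = 1, a_1 = 0, a_2 = 1, a_3 = 0, a_4 = 1/3, a_5 = 0


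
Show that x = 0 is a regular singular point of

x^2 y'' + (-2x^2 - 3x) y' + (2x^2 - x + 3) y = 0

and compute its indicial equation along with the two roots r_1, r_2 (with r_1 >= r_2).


Divide by x^2 to reach normal form y'' + P_1(x) y' + P_2(x) y = 0 with P_1(x) = -2 - 3/x and P_2(x) = 2 - 1/x + 3/x^2.
x = 0 is a singular point because the y'-coefficient -2 - 3/x has a pole at x = 0 and the y-coefficient 2 - 1/x + 3/x^2 has a pole at x = 0.
It is a regular singular point because x P_1(x) = p(x) = -2x - 3 and x^2 P_2(x) = q(x) = 2x^2 - x + 3 are polynomials, hence analytic at x = 0.
p(0) = -3,  q(0) = 3.
Indicial equation: r(r-1) + p(0) r + q(0) = 0, i.e. r^2 + (p(0) - 1) r + q(0) = 0, i.e. r^2 - 4 r + 3 = 0.
Discriminant: (-4)^2 - 4(3) = 4, so r = (4 ± 2)/2.
Solving: r_1 = 3, r_2 = 1.

indicial: r^2 - 4 r + 3 = 0; roots r_1 = 3, r_2 = 1


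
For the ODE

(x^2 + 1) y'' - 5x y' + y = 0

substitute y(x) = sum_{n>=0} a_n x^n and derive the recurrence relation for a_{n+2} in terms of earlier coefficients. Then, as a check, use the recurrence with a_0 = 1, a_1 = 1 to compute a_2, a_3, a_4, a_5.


Substitute y = sum_n a_n x^n.
(1 + 1 x^2) y'' contributes (n+2)(n+1) a_{n+2} + n(n-1) a_n at x^n.
-5 x y'(x) contributes -5 n a_n at x^n.
y(x) contributes 1 a_n at x^n.
Matching x^n: (n+2)(n+1) a_{n+2} + (n(n-1) - 5 n + 1) a_n = 0.
Thus a_{n+2} = (-n(n-1) + 5 n - 1) / ((n+1)(n+2)) * a_n.

Check with a_0 = 1, a_1 = 1 (apply the recurrence for n = 0, 1, 2, 3): a_0 = 1, a_1 = 1, a_2 = -1/2, a_3 = 2/3, a_4 = -7/24, a_5 = 4/15.

a_(n+2) = (-n(n-1) + 5 n - 1) / ((n+1)(n+2)) * a_n; check: a_0 = 1, a_1 = 1, a_2 = -1/2, a_3 = 2/3, a_4 = -7/24, a_5 = 4/15


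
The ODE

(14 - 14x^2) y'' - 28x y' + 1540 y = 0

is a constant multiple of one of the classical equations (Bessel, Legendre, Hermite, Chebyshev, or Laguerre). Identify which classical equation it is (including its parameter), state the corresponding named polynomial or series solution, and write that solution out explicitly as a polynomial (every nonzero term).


All three coefficients share the factor 14; dividing through by 14 gives  (1 - x^2) y'' - 2x y' + 110 y = 0.
This matches the Legendre equation (1 - x^2) y'' - 2x y' + n(n+1) y = 0 (note the -2x y' term) with n(n+1) = 110, so n = 10; the polynomial solution is P_10(x).
With y = sum_k a_k x^k, matching x^k gives (k+2)(k+1) a_{k+2} = [k(k+1) - n(n+1)] a_k = (k - 10)(k + 11) a_k. The right side vanishes at k = 10, so the series with the parity of 10 terminates at degree 10.
Standard normalization (P_n(1) = 1): leading coefficient (2n)!/(2^n (n!)^2) = 2432902008176640000/(1024*13168189440000) = 46189/256, so a_10 = 46189/256. Work downward with a_k = (k+1)(k+2) a_{k+2} / ((k - 10)(k + 11)):
  a_8 = (9)(10)(46189/256) / ((8 - 10)(8 + 11)) = (2078505/128)/(-38) = -109395/256
  a_6 = (7)(8)(-109395/256) / ((6 - 10)(6 + 11)) = (-765765/32)/(-68) = 45045/128
  a_4 = (5)(6)(45045/128) / ((4 - 10)(4 + 11)) = (675675/64)/(-90) = -15015/128
  a_2 = (3)(4)(-15015/128) / ((2 - 10)(2 + 11)) = (-45045/32)/(-104) = 3465/256
  a_0 = (1)(2)(3465/256) / ((0 - 10)(0 + 11)) = (3465/128)/(-110) = -63/256
Hence P_10(x) = 46189 x^10/256 - 109395 x^8/256 + 45045 x^6/128 - 15015 x^4/128 + 3465 x^2/256 - 63/256.

P_10(x); series = 46189 x^10/256 - 109395 x^8/256 + 45045 x^6/128 - 15015 x^4/128 + 3465 x^2/256 - 63/256


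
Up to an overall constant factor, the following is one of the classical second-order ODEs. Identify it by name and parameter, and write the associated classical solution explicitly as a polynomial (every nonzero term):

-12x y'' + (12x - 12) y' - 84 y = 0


All three coefficients share the factor -12; dividing through by -12 gives  x y'' + (1 - x) y' + 7 y = 0.
This matches the Laguerre equation x y'' + (1 - x) y' + n y = 0 with n = 7; the polynomial solution is L_7(x).
With y = sum_k a_k x^k, matching x^k gives (k+1)k a_{k+1} + (k+1) a_{k+1} - k a_k + n a_k = 0, i.e. (k+1)^2 a_{k+1} = (k - n) a_k = (k - 7) a_k. The right side vanishes at k = 7, so the series terminates at degree 7.
Standard normalization L_n(0) = 1 gives a_0 = 1. Work upward with a_{k+1} = (k - 7) a_k / (k+1)^2:
  a_1 = (0 - 7)(1) / 1^2 = -7/1 = -7
  a_2 = (1 - 7)(-7) / 2^2 = 42/4 = 21/2
  a_3 = (2 - 7)(21/2) / 3^2 = (-105/2)/9 = -35/6
  a_4 = (3 - 7)(-35/6) / 4^2 = (70/3)/16 = 35/24
  a_5 = (4 - 7)(35/24) / 5^2 = (-35/8)/25 = -7/40
  a_6 = (5 - 7)(-7/40) / 6^2 = (7/20)/36 = 7/720
  a_7 = (6 - 7)(7/720) / 7^2 = (-7/720)/49 = -1/5040
Hence L_7(x) = -x^7/5040 + 7 x^6/720 - 7 x^5/40 + 35 x^4/24 - 35 x^3/6 + 21 x^2/2 - 7 x + 1.

L_7(x); series = -x^7/5040 + 7 x^6/720 - 7 x^5/40 + 35 x^4/24 - 35 x^3/6 + 21 x^2/2 - 7 x + 1


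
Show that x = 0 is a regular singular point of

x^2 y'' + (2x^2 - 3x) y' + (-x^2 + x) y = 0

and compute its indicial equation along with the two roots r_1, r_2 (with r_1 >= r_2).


Divide by x^2 to reach normal form y'' + P_1(x) y' + P_2(x) y = 0 with P_1(x) = 2 - 3/x and P_2(x) = -1 + 1/x.
x = 0 is a singular point because the y'-coefficient 2 - 3/x has a pole at x = 0 and the y-coefficient -1 + 1/x has a pole at x = 0.
It is a regular singular point because x P_1(x) = p(x) = 2x - 3 and x^2 P_2(x) = q(x) = -x^2 + x are polynomials, hence analytic at x = 0.
p(0) = -3,  q(0) = 0.
Indicial equation: r(r-1) + p(0) r + q(0) = 0, i.e. r^2 + (p(0) - 1) r + q(0) = 0, i.e. r^2 - 4 r = 0.
Discriminant: (-4)^2 - 4(0) = 16, so r = (4 ± 4)/2.
Solving: r_1 = 4, r_2 = 0.

indicial: r^2 - 4 r = 0; roots r_1 = 4, r_2 = 0


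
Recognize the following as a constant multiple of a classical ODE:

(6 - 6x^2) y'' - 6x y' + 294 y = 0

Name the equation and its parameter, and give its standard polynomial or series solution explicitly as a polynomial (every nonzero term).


All three coefficients share the factor 6; dividing through by 6 gives  (1 - x^2) y'' - x y' + 49 y = 0.
This matches the Chebyshev equation (1 - x^2) y'' - x y' + n^2 y = 0 (note the -x y' term, not -2x y') with n^2 = 49, so n = 7; the polynomial solution is T_7(x).
With y = sum_k a_k x^k, matching x^k gives (k+2)(k+1) a_{k+2} = (k^2 - n^2) a_k = (k - 7)(k + 7) a_k. The right side vanishes at k = 7, so the series with the parity of 7 terminates at degree 7.
Standard normalization: leading coefficient of T_n is 2^(n-1), so a_7 = 2^6 = 64. Work downward with a_k = (k+1)(k+2) a_{k+2} / ((k - 7)(k + 7)):
  a_5 = (6)(7)(64) / ((5 - 7)(5 + 7)) = 2688/(-24) = -112
  a_3 = (4)(5)(-112) / ((3 - 7)(3 + 7)) = -2240/(-40) = 56
  a_1 = (2)(3)(56) / ((1 - 7)(1 + 7)) = 336/(-48) = -7
Hence T_7(x) = 64 x^7 - 112 x^5 + 56 x^3 - 7 x.

T_7(x); series = 64 x^7 - 112 x^5 + 56 x^3 - 7 x


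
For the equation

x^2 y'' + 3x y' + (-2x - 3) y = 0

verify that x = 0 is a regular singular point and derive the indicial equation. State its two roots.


Divide by x^2 to reach normal form y'' + P_1(x) y' + P_2(x) y = 0 with P_1(x) = 3/x and P_2(x) = -2/x - 3/x^2.
x = 0 is a singular point because the y'-coefficient 3/x has a pole at x = 0 and the y-coefficient -2/x - 3/x^2 has a pole at x = 0.
It is a regular singular point because x P_1(x) = p(x) = 3 and x^2 P_2(x) = q(x) = -2x - 3 are polynomials, hence analytic at x = 0.
p(0) = 3,  q(0) = -3.
Indicial equation: r(r-1) + p(0) r + q(0) = 0, i.e. r^2 + (p(0) - 1) r + q(0) = 0, i.e. r^2 + 2 r - 3 = 0.
Discriminant: (2)^2 - 4(-3) = 16, so r = (-2 ± 4)/2.
Solving: r_1 = 1, r_2 = -3.

indicial: r^2 + 2 r - 3 = 0; roots r_1 = 1, r_2 = -3


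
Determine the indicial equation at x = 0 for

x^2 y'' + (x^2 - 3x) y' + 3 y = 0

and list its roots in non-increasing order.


Divide by x^2 to reach normal form y'' + P_1(x) y' + P_2(x) y = 0 with P_1(x) = 1 - 3/x and P_2(x) = 3/x^2.
x = 0 is a singular point because the y'-coefficient 1 - 3/x has a pole at x = 0 and the y-coefficient 3/x^2 has a pole at x = 0.
It is a regular singular point because x P_1(x) = p(x) = x - 3 and x^2 P_2(x) = q(x) = 3 are polynomials, hence analytic at x = 0.
p(0) = -3,  q(0) = 3.
Indicial equation: r(r-1) + p(0) r + q(0) = 0, i.e. r^2 + (p(0) - 1) r + q(0) = 0, i.e. r^2 - 4 r + 3 = 0.
Discriminant: (-4)^2 - 4(3) = 4, so r = (4 ± 2)/2.
Solving: r_1 = 3, r_2 = 1.

indicial: r^2 - 4 r + 3 = 0; roots r_1 = 3, r_2 = 1


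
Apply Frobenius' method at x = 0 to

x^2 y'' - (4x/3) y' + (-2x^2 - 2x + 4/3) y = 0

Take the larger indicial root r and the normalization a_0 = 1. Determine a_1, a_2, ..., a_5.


Write in Frobenius form y'' + (p(x)/x) y' + (q(x)/x^2) y = 0:
  p(x) = -4/3,  q(x) = -2x^2 - 2x + 4/3.
Indicial equation: r(r-1) + (-4/3) r + (4/3) = 0 -> roots r_1 = 4/3, r_2 = 1.
Take r = r_1 = 4/3. Let y(x) = x^r sum_{n>=0} a_n x^n with a_0 = 1.
Substitute y = x^r sum a_n x^n and match x^{r+n}. The recurrence is
  D(n) a_n - 2 a_{n-1} - 2 a_{n-2} = 0,  where D(n) = (r+n)(r+n-1) + (-4/3)(r+n) + (4/3).
  a_n = [2 a_{n-1} + 2 a_{n-2}] / D(n).
Since the indicial polynomial factors as (r - r_1)(r - r_2), D(n) = (r_1 + n - r_1)(r_1 + n - r_2) = n(n + 1/3).
Evaluating step by step (a_0 = 1):
  n = 1: D(1) = 1(1 + 1/3) = 4/3; numerator = 2(1) = 2; a_1 = (2)/(4/3) = 3/2
  n = 2: D(2) = 2(2 + 1/3) = 14/3; numerator = 2(3/2) + 2(1) = 5; a_2 = (5)/(14/3) = 15/14
  n = 3: D(3) = 3(3 + 1/3) = 10; numerator = 2(15/14) + 2(3/2) = 36/7; a_3 = (36/7)/(10) = 18/35
  n = 4: D(4) = 4(4 + 1/3) = 52/3; numerator = 2(18/35) + 2(15/14) = 111/35; a_4 = (111/35)/(52/3) = 333/1820
  n = 5: D(5) = 5(5 + 1/3) = 80/3; numerator = 2(333/1820) + 2(18/35) = 1269/910; a_5 = (1269/910)/(80/3) = 3807/72800

r = 4/3; a_0 = 1; a_1 = 3/2; a_2 = 15/14; a_3 = 18/35; a_4 = 333/1820; a_5 = 3807/72800


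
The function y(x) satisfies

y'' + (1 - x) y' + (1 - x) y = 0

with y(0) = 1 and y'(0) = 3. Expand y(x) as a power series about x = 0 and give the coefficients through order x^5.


Ansatz: y(x) = sum_{n>=0} a_n x^n, so y'(x) = sum_{n>=1} n a_n x^(n-1) and y''(x) = sum_{n>=2} n(n-1) a_n x^(n-2).
Substitute into P(x) y'' + Q(x) y' + R(x) y = 0 with P(x) = 1, Q(x) = 1 - x, R(x) = 1 - x, and match powers of x.
Initial conditions: a_0 = 1, a_1 = 3.
Setting the coefficient of each power of x to zero and solving order by order (substituting the coefficients already found):
  x^0: 2 a_2 + a_1 + a_0 = 0  ->  2 a_2 = -a_1 - a_0 = -4  ->  a_2 = -2
  x^1: 6 a_3 + 2 a_2 - a_0 = 0  ->  6 a_3 = -2 a_2 + a_0 = 5  ->  a_3 = 5/6
  x^2: 12 a_4 + 3 a_3 - a_2 - a_1 = 0  ->  12 a_4 = -3 a_3 + a_2 + a_1 = -3/2  ->  a_4 = -1/8
  x^3: 20 a_5 + 4 a_4 - 2 a_3 - a_2 = 0  ->  20 a_5 = -4 a_4 + 2 a_3 + a_2 = 1/6  ->  a_5 = 1/120
Truncated series: y(x) = 1 + 3 x - 2 x^2 + (5/6) x^3 - (1/8) x^4 + (1/120) x^5 + O(x^6).

a_0 = 1; a_1 = 3; a_2 = -2; a_3 = 5/6; a_4 = -1/8; a_5 = 1/120


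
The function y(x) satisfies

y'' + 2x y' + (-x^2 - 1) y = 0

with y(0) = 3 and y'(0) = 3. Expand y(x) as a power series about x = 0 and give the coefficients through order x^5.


Ansatz: y(x) = sum_{n>=0} a_n x^n, so y'(x) = sum_{n>=1} n a_n x^(n-1) and y''(x) = sum_{n>=2} n(n-1) a_n x^(n-2).
Substitute into P(x) y'' + Q(x) y' + R(x) y = 0 with P(x) = 1, Q(x) = 2x, R(x) = -x^2 - 1, and match powers of x.
Initial conditions: a_0 = 3, a_1 = 3.
Setting the coefficient of each power of x to zero and solving order by order (substituting the coefficients already found):
  x^0: 2 a_2 - a_0 = 0  ->  2 a_2 = a_0 = 3  ->  a_2 = 3/2
  x^1: 6 a_3 + a_1 = 0  ->  6 a_3 = -a_1 = -3  ->  a_3 = -1/2
  x^2: 12 a_4 + 3 a_2 - a_0 = 0  ->  12 a_4 = -3 a_2 + a_0 = -3/2  ->  a_4 = -1/8
  x^3: 20 a_5 + 5 a_3 - a_1 = 0  ->  20 a_5 = -5 a_3 + a_1 = 11/2  ->  a_5 = 11/40
Truncated series: y(x) = 3 + 3 x + (3/2) x^2 - (1/2) x^3 - (1/8) x^4 + (11/40) x^5 + O(x^6).

a_0 = 3; a_1 = 3; a_2 = 3/2; a_3 = -1/2; a_4 = -1/8; a_5 = 11/40


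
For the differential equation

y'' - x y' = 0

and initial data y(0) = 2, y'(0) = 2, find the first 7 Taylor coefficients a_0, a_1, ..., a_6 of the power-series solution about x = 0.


Ansatz: y(x) = sum_{n>=0} a_n x^n, so y'(x) = sum_{n>=1} n a_n x^(n-1) and y''(x) = sum_{n>=2} n(n-1) a_n x^(n-2).
Substitute into P(x) y'' + Q(x) y' + R(x) y = 0 with P(x) = 1, Q(x) = -x, R(x) = 0, and match powers of x.
Initial conditions: a_0 = 2, a_1 = 2.
Setting the coefficient of each power of x to zero and solving order by order (substituting the coefficients already found):
  x^0: 2 a_2 = 0  ->  a_2 = 0
  x^1: 6 a_3 - a_1 = 0  ->  6 a_3 = a_1 = 2  ->  a_3 = 1/3
  x^2: 12 a_4 - 2 a_2 = 0  ->  12 a_4 = 2 a_2 = 0  ->  a_4 = 0
  x^3: 20 a_5 - 3 a_3 = 0  ->  20 a_5 = 3 a_3 = 1  ->  a_5 = 1/20
  x^4: 30 a_6 - 4 a_4 = 0  ->  30 a_6 = 4 a_4 = 0  ->  a_6 = 0
Truncated series: y(x) = 2 + 2 x + (1/3) x^3 + (1/20) x^5 + O(x^7).

a_0 = 2; a_1 = 2; a_2 = 0; a_3 = 1/3; a_4 = 0; a_5 = 1/20; a_6 = 0


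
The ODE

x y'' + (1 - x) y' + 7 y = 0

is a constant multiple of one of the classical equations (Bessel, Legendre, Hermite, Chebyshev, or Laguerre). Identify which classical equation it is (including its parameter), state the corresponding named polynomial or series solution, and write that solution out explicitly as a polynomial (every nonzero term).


The equation is already in a standard form:  x y'' + (1 - x) y' + 7 y = 0.
This matches the Laguerre equation x y'' + (1 - x) y' + n y = 0 with n = 7; the polynomial solution is L_7(x).
With y = sum_k a_k x^k, matching x^k gives (k+1)k a_{k+1} + (k+1) a_{k+1} - k a_k + n a_k = 0, i.e. (k+1)^2 a_{k+1} = (k - n) a_k = (k - 7) a_k. The right side vanishes at k = 7, so the series terminates at degree 7.
Standard normalization L_n(0) = 1 gives a_0 = 1. Work upward with a_{k+1} = (k - 7) a_k / (k+1)^2:
  a_1 = (0 - 7)(1) / 1^2 = -7/1 = -7
  a_2 = (1 - 7)(-7) / 2^2 = 42/4 = 21/2
  a_3 = (2 - 7)(21/2) / 3^2 = (-105/2)/9 = -35/6
  a_4 = (3 - 7)(-35/6) / 4^2 = (70/3)/16 = 35/24
  a_5 = (4 - 7)(35/24) / 5^2 = (-35/8)/25 = -7/40
  a_6 = (5 - 7)(-7/40) / 6^2 = (7/20)/36 = 7/720
  a_7 = (6 - 7)(7/720) / 7^2 = (-7/720)/49 = -1/5040
Hence L_7(x) = -x^7/5040 + 7 x^6/720 - 7 x^5/40 + 35 x^4/24 - 35 x^3/6 + 21 x^2/2 - 7 x + 1.

L_7(x); series = -x^7/5040 + 7 x^6/720 - 7 x^5/40 + 35 x^4/24 - 35 x^3/6 + 21 x^2/2 - 7 x + 1


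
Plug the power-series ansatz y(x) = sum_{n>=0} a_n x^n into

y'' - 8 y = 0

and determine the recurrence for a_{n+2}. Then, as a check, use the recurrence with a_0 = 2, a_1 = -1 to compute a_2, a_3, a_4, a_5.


Substitute y = sum_n a_n x^n into y'' + (const) y = 0.
y''(x) = sum_{n>=0} (n+2)(n+1) a_{n+2} x^n.
The ODE becomes sum_n [(n+2)(n+1) a_{n+2} - 8 a_n] x^n = 0.
Setting each coefficient to zero gives the recurrence:
  (n+2)(n+1) a_{n+2} - 8 a_n = 0,
  a_{n+2} = 8 / ((n+1)(n+2)) a_n.

Check with a_0 = 2, a_1 = -1 (apply the recurrence for n = 0, 1, 2, 3): a_0 = 2, a_1 = -1, a_2 = 8, a_3 = -4/3, a_4 = 16/3, a_5 = -8/15.

a_{n+2} = 8/((n+1)(n+2)) * a_n; check: a_0 = 2, a_1 = -1, a_2 = 8, a_3 = -4/3, a_4 = 16/3, a_5 = -8/15


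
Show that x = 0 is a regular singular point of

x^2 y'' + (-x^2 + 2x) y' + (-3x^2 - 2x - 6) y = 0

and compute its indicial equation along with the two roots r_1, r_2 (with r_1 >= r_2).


Divide by x^2 to reach normal form y'' + P_1(x) y' + P_2(x) y = 0 with P_1(x) = -1 + 2/x and P_2(x) = -3 - 2/x - 6/x^2.
x = 0 is a singular point because the y'-coefficient -1 + 2/x has a pole at x = 0 and the y-coefficient -3 - 2/x - 6/x^2 has a pole at x = 0.
It is a regular singular point because x P_1(x) = p(x) = 2 - x and x^2 P_2(x) = q(x) = -3x^2 - 2x - 6 are polynomials, hence analytic at x = 0.
p(0) = 2,  q(0) = -6.
Indicial equation: r(r-1) + p(0) r + q(0) = 0, i.e. r^2 + (p(0) - 1) r + q(0) = 0, i.e. r^2 + 1 r - 6 = 0.
Discriminant: (1)^2 - 4(-6) = 25, so r = (-1 ± 5)/2.
Solving: r_1 = 2, r_2 = -3.

indicial: r^2 + 1 r - 6 = 0; roots r_1 = 2, r_2 = -3


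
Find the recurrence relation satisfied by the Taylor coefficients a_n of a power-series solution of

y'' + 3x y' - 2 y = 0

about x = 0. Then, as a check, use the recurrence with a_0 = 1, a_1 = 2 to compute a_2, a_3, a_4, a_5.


Substitute y = sum_n a_n x^n.
y''(x) has coefficient (n+2)(n+1) a_{n+2} at x^n;
3 x y'(x) has coefficient 3 n a_n at x^n (shift);
-2 y(x) has coefficient -2 a_n at x^n.
Matching x^n: (n+2)(n+1) a_{n+2} + (3n - 2) a_n = 0.
Thus a_{n+2} = (-3n + 2) / ((n+1)(n+2)) * a_n.

Check with a_0 = 1, a_1 = 2 (apply the recurrence for n = 0, 1, 2, 3): a_0 = 1, a_1 = 2, a_2 = 1, a_3 = -1/3, a_4 = -1/3, a_5 = 7/60.

a_(n+2) = (-3n + 2) / ((n+1)(n+2)) * a_n; check: a_0 = 1, a_1 = 2, a_2 = 1, a_3 = -1/3, a_4 = -1/3, a_5 = 7/60


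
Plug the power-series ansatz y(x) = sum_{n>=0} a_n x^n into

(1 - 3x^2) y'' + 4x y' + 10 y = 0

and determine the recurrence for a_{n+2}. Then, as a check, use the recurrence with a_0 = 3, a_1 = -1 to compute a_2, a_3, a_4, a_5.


Substitute y = sum_n a_n x^n.
(1 - 3 x^2) y'' contributes (n+2)(n+1) a_{n+2} - 3 n(n-1) a_n at x^n.
4 x y'(x) contributes 4 n a_n at x^n.
10 y(x) contributes 10 a_n at x^n.
Matching x^n: (n+2)(n+1) a_{n+2} + (-3 n(n-1) + 4 n + 10) a_n = 0.
Thus a_{n+2} = (3 n(n-1) - 4 n - 10) / ((n+1)(n+2)) * a_n.

Check with a_0 = 3, a_1 = -1 (apply the recurrence for n = 0, 1, 2, 3): a_0 = 3, a_1 = -1, a_2 = -15, a_3 = 7/3, a_4 = 15, a_5 = -7/15.

a_(n+2) = (3 n(n-1) - 4 n - 10) / ((n+1)(n+2)) * a_n; check: a_0 = 3, a_1 = -1, a_2 = -15, a_3 = 7/3, a_4 = 15, a_5 = -7/15
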